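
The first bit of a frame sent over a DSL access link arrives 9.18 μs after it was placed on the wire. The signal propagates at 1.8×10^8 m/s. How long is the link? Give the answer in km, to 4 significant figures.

d = s × t_prop = 180000000 × 9.18e-06 = 1.652 km.

1.652 km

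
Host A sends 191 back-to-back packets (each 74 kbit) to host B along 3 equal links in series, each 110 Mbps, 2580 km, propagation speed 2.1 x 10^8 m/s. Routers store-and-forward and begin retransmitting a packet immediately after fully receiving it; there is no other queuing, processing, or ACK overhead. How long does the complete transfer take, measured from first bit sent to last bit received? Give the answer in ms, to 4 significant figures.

Per-hop transmission t_tx = L/R = 74000/110000000 = 0.672727 ms.
Per-hop propagation t_prop = 2580000/210000000 = 12.2857 ms.
Pipeline fill: first packet needs 3·t_tx to clear all hops; remaining 190 packets each add one t_tx.
Total = (3+191-1)·t_tx + 3·t_prop = 193·0.672727 + 3·12.2857 = 166.7 ms.

166.7 ms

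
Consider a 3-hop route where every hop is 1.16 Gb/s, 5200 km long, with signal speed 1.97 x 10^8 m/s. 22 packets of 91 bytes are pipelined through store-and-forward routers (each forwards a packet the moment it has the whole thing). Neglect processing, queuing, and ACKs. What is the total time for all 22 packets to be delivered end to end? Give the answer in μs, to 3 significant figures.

79200 μs

Per-hop transmission t_tx = L/R = 728/1160000000 = 0.627586 μs.
Per-hop propagation t_prop = 5200000/197000000 = 26395.9 μs.
Pipeline fill: first packet needs 3·t_tx to clear all hops; remaining 21 packets each add one t_tx.
Total = (3+22-1)·t_tx + 3·t_prop = 24·0.627586 + 3·26395.9 = 79200 μs.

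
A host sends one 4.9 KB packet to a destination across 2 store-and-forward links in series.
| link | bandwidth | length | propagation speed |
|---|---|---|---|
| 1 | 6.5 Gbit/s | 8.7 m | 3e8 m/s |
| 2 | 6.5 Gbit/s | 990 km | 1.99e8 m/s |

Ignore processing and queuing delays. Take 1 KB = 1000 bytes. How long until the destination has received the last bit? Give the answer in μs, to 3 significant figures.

4990 μs

L = 39200 bits.
Transmission delay per hop = L/R = 39200/6500000000 = 6.03077 μs; 2 hops → 12.0615 μs.
Propagation delays (d/s per hop): 0.029, 4974.87 μs; sum = 4974.9 μs.
End-to-end = 4990 μs.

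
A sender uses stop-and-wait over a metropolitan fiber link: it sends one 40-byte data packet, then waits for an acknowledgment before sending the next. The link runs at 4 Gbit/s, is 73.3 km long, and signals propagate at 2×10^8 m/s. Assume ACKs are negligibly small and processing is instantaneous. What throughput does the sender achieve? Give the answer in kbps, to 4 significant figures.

436.5 kbps

t_tx = L/R = 320/4000000000 = 8e-08 s.
t_prop = 73300/200000000 = 0.0003665 s; RTT = 0.000733 s.
Cycle = t_tx + RTT = 0.00073308 s.
Throughput = L / cycle = 320 / 0.00073308 = 436.5 kbps.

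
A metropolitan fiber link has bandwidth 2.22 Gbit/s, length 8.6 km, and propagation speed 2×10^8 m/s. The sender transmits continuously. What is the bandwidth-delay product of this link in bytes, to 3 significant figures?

Propagation delay = 8600 / 200000000 = 4.3e-05 s.
BDP = R × t_prop = 2220000000 × 4.3e-05 = 95460 bits.
In bytes: 95460/8 = 11900 bytes.

11900 bytes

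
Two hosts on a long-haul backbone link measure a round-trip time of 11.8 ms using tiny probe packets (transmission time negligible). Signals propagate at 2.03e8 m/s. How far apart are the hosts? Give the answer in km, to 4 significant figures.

1198 km

One-way propagation = RTT/2 = 5.9 ms.
d = s × t = 2.03e+08 × 0.0059 = 1198 km.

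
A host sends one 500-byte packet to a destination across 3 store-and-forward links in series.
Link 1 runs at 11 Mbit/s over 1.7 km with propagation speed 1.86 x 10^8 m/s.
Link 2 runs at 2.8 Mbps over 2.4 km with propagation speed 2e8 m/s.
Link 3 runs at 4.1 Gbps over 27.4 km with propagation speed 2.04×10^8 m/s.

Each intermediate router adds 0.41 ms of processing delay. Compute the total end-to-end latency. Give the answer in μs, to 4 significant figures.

2769 μs

L = 500 × 8 = 4000 bits.
Transmission delays (L/R per hop): 363.636, 1428.57, 0.97561 μs; sum = 1793.18 μs.
Propagation delays (d/s per hop): 9.13978, 12, 134.314 μs; sum = 155.454 μs.
Processing at 2 router(s): 2 × 0.41 ms = 820 μs.
End-to-end = 2769 μs.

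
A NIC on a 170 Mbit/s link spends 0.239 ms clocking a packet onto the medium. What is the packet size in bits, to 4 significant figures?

40630 bits

L = R × t_tx = 170000000 b/s × 0.000239 s = 40630 bits.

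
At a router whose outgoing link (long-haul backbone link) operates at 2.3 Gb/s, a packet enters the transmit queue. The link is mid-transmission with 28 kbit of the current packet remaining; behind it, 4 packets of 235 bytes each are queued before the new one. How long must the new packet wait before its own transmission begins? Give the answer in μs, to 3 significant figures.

15.4 μs

Each queued packet: L/R = 1880/2300000000 = 0.817391 μs.
4 queued → 3.26957 μs.
Plus remaining 28000 bits of current packet: 12.1739 μs.
Queuing delay = 15.4 μs.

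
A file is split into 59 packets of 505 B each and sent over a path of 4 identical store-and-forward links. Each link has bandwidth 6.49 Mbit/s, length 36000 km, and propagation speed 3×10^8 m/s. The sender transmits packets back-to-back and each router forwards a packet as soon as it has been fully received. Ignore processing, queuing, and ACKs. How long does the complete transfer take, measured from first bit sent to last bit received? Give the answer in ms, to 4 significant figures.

518.6 ms

Per-hop transmission t_tx = L/R = 4040/6490000 = 0.622496 ms.
Per-hop propagation t_prop = 36000000/300000000 = 120 ms.
Pipeline fill: first packet needs 4·t_tx to clear all hops; remaining 58 packets each add one t_tx.
Total = (4+59-1)·t_tx + 4·t_prop = 62·0.622496 + 4·120 = 518.6 ms.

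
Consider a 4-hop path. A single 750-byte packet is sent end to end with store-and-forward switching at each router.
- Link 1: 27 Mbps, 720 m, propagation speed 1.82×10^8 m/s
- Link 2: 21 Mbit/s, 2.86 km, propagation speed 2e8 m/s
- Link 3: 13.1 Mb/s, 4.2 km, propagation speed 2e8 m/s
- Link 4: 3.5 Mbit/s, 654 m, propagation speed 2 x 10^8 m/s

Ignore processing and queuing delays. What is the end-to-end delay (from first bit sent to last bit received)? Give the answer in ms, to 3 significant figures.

2.72 ms

L = 750 × 8 = 6000 bits.
Transmission delays (L/R per hop): 0.222222, 0.285714, 0.458015, 1.71429 ms; sum = 2.68024 ms.
Propagation delays (d/s per hop): 0.00395604, 0.0143, 0.021, 0.00327 ms; sum = 0.042526 ms.
End-to-end = 2.72 ms.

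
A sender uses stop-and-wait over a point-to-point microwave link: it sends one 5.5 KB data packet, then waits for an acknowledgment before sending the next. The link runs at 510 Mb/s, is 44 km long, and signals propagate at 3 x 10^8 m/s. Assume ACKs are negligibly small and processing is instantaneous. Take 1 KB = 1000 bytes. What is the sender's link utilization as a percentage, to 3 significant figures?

t_tx = L/R = 44000/510000000 = 8.62745e-05 s.
t_prop = 44000/300000000 = 0.000146667 s; RTT = 0.000293333 s.
Cycle = t_tx + RTT = 0.000379608 s.
Utilization = t_tx / cycle = 8.62745e-05/0.000379608 = 22.7 %.

22.7 %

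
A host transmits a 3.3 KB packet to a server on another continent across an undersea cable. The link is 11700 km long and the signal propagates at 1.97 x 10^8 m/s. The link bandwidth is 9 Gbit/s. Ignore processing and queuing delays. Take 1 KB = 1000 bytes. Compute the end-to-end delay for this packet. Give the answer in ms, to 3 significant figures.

59.4 ms

L = 26400 bits.
Transmission delay = L/R = 26400 / 9000000000 = 0.00293333 ms.
Propagation delay = d/s = 11700000 m / 197000000 m/s = 59.3909 ms.
Total = 59.4 ms.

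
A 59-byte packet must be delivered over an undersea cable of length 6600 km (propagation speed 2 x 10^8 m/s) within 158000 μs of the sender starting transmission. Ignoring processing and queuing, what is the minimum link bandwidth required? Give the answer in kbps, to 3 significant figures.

3.78 kbps

L = 472 bits.
Propagation delay = 6600000 / 200000000 = 33000 μs.
Transmission budget = 158000 − 33000 = 125000 μs.
R ≥ L / t_tx = 472 bits / 0.125 s = 3.78 kbps.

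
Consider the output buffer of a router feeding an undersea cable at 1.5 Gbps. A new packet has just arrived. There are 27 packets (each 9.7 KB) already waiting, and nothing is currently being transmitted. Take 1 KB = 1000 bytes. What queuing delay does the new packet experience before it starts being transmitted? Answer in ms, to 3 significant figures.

1.40 ms

Each queued packet: L/R = 77600/1500000000 = 0.0517333 ms.
27 queued → 1.3968 ms.
Queuing delay = 1.40 ms.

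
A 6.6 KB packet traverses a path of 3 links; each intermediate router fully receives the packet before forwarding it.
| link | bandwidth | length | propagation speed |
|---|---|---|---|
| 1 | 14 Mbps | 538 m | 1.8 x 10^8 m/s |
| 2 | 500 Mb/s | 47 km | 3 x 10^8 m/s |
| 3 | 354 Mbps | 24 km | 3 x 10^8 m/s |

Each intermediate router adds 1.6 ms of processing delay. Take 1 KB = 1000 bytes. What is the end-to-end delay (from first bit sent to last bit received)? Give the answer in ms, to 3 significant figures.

7.47 ms

L = 52800 bits.
Transmission delays (L/R per hop): 3.77143, 0.1056, 0.149153 ms; sum = 4.02618 ms.
Propagation delays (d/s per hop): 0.00298889, 0.156667, 0.08 ms; sum = 0.239656 ms.
Processing at 2 router(s): 2 × 1.6 ms = 3.2 ms.
End-to-end = 7.47 ms.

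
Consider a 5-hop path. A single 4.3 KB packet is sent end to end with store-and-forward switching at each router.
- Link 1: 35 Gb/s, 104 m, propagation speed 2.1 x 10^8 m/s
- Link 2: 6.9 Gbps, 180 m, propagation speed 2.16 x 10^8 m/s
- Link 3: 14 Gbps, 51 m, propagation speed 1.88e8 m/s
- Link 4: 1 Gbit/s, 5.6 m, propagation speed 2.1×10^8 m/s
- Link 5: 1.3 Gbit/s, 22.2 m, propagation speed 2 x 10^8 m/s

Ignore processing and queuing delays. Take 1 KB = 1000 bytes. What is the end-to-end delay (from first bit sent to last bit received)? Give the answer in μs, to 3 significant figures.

L = 34400 bits.
Transmission delays (L/R per hop): 0.982857, 4.98551, 2.45714, 34.4, 26.4615 μs; sum = 69.287 μs.
Propagation delays (d/s per hop): 0.495238, 0.833333, 0.271277, 0.0266667, 0.111 μs; sum = 1.73751 μs.
End-to-end = 71.0 μs.

71.0 μs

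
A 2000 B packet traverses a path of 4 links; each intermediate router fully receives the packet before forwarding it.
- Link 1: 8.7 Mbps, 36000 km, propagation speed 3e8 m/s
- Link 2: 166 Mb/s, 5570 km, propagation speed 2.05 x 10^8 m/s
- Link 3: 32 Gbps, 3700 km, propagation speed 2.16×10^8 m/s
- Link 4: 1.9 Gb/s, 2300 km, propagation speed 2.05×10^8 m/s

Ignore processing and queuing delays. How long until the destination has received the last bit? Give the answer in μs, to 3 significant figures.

L = 2000 × 8 = 16000 bits.
Transmission delays (L/R per hop): 1839.08, 96.3855, 0.5, 8.42105 μs; sum = 1944.39 μs.
Propagation delays (d/s per hop): 120000, 27170.7, 17129.6, 11219.5 μs; sum = 175520 μs.
End-to-end = 177000 μs.

177000 μs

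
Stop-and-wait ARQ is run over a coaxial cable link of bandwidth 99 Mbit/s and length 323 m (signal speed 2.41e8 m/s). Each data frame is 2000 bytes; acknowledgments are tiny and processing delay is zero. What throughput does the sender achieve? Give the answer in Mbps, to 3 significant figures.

97.4 Mbps

t_tx = L/R = 16000/99000000 = 0.000161616 s.
t_prop = 323/241000000 = 1.34025e-06 s; RTT = 2.6805e-06 s.
Cycle = t_tx + RTT = 0.000164297 s.
Throughput = L / cycle = 16000 / 0.000164297 = 97.4 Mbps.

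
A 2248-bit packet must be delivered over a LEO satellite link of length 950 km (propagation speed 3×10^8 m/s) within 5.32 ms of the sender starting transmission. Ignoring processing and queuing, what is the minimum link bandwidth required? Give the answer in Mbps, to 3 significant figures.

1.04 Mbps

Propagation delay = 950000 / 300000000 = 3.16667 ms.
Transmission budget = 5.32 − 3.16667 = 2.15333 ms.
R ≥ L / t_tx = 2248 bits / 0.00215333 s = 1.04 Mbps.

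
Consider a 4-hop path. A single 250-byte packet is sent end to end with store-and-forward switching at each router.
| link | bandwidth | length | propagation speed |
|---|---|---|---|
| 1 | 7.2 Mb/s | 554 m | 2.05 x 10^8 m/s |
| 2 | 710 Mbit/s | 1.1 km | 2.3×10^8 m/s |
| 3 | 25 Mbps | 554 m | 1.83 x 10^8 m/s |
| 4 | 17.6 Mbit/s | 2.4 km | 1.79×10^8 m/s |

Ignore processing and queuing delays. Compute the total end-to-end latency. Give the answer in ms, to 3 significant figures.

L = 250 × 8 = 2000 bits.
Transmission delays (L/R per hop): 0.277778, 0.0028169, 0.08, 0.113636 ms; sum = 0.474231 ms.
Propagation delays (d/s per hop): 0.00270244, 0.00478261, 0.00302732, 0.0134078 ms; sum = 0.0239202 ms.
End-to-end = 0.498 ms.

0.498 ms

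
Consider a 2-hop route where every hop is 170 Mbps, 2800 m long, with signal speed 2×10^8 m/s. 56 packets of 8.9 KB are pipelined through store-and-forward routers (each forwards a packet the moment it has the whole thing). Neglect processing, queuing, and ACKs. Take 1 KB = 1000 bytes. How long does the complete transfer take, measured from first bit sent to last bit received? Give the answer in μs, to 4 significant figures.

Per-hop transmission t_tx = L/R = 71200/170000000 = 418.824 μs.
Per-hop propagation t_prop = 2800/200000000 = 14 μs.
Pipeline fill: first packet needs 2·t_tx to clear all hops; remaining 55 packets each add one t_tx.
Total = (2+56-1)·t_tx + 2·t_prop = 57·418.824 + 2·14 = 23900 μs.

23900 μs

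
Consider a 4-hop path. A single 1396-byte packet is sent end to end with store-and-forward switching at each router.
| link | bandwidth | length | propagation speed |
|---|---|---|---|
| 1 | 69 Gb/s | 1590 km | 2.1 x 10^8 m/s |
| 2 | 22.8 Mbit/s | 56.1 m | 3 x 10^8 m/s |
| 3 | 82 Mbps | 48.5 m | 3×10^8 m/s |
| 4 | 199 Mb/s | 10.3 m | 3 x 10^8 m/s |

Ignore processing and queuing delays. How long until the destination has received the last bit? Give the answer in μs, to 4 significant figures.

8254 μs

L = 1396 × 8 = 11168 bits.
Transmission delays (L/R per hop): 0.161855, 489.825, 136.195, 56.1206 μs; sum = 682.302 μs.
Propagation delays (d/s per hop): 7571.43, 0.187, 0.161667, 0.0343333 μs; sum = 7571.81 μs.
End-to-end = 8254 μs.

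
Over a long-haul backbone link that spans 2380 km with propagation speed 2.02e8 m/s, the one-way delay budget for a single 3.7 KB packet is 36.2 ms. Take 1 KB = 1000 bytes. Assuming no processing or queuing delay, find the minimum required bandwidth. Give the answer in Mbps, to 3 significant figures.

1.21 Mbps

L = 29600 bits.
Propagation delay = 2380000 / 202000000 = 11.7822 ms.
Transmission budget = 36.2 − 11.7822 = 24.4178 ms.
R ≥ L / t_tx = 29600 bits / 0.0244178 s = 1.21 Mbps.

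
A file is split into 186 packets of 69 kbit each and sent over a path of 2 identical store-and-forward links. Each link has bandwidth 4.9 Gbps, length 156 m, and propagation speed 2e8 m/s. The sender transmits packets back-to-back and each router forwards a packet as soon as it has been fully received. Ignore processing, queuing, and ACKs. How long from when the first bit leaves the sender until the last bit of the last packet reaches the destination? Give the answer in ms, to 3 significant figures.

Per-hop transmission t_tx = L/R = 69000/4900000000 = 0.0140816 ms.
Per-hop propagation t_prop = 156/200000000 = 0.00078 ms.
Pipeline fill: first packet needs 2·t_tx to clear all hops; remaining 185 packets each add one t_tx.
Total = (2+186-1)·t_tx + 2·t_prop = 187·0.0140816 + 2·0.00078 = 2.63 ms.

2.63 ms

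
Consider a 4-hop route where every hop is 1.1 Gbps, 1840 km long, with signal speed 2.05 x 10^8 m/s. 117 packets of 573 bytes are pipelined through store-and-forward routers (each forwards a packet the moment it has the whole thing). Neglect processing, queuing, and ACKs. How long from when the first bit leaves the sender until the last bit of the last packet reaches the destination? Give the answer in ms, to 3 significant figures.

36.4 ms

Per-hop transmission t_tx = L/R = 4584/1100000000 = 0.00416727 ms.
Per-hop propagation t_prop = 1840000/2.05e+08 = 8.97561 ms.
Pipeline fill: first packet needs 4·t_tx to clear all hops; remaining 116 packets each add one t_tx.
Total = (4+117-1)·t_tx + 4·t_prop = 120·0.00416727 + 4·8.97561 = 36.4 ms.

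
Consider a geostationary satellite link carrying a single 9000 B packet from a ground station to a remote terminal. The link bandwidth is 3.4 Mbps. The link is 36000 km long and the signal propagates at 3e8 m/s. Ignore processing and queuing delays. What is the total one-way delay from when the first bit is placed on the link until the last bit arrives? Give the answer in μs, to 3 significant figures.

141000 μs

L = 9000 × 8 = 72000 bits.
Transmission delay = L/R = 72000 / 3400000 = 21176.5 μs.
Propagation delay = d/s = 36000000 m / 300000000 m/s = 120000 μs.
Total = 141000 μs.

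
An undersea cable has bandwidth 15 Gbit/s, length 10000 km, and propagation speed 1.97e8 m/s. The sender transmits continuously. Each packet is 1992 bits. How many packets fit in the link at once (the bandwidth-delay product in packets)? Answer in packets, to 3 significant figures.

382000 packets

Propagation delay = 10000000 / 197000000 = 0.0507614 s.
BDP = R × t_prop = 15000000000 × 0.0507614 = 761421000 bits.
In packets of 1992 bits: 382000 packets.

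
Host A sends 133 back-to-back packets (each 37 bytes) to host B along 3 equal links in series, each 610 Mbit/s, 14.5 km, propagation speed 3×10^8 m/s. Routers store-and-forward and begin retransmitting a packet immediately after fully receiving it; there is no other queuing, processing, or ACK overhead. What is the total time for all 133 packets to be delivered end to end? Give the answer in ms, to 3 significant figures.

Per-hop transmission t_tx = L/R = 296/610000000 = 0.000485246 ms.
Per-hop propagation t_prop = 14500/300000000 = 0.0483333 ms.
Pipeline fill: first packet needs 3·t_tx to clear all hops; remaining 132 packets each add one t_tx.
Total = (3+133-1)·t_tx + 3·t_prop = 135·0.000485246 + 3·0.0483333 = 0.211 ms.

0.211 ms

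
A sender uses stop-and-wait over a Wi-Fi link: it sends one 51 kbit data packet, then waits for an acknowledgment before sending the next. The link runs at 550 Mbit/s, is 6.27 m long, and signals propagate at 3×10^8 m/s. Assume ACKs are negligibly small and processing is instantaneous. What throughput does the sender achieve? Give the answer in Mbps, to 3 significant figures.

550 Mbps

t_tx = L/R = 51000/550000000 = 9.27273e-05 s.
t_prop = 6.27/300000000 = 2.09e-08 s; RTT = 4.18e-08 s.
Cycle = t_tx + RTT = 9.27691e-05 s.
Throughput = L / cycle = 51000 / 9.27691e-05 = 550 Mbps.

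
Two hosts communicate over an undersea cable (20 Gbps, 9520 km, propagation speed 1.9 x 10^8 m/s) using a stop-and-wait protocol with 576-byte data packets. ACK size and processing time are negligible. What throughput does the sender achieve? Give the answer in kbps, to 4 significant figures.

45.98 kbps

t_tx = L/R = 4608/20000000000 = 2.304e-07 s.
t_prop = 9520000/190000000 = 0.0501053 s; RTT = 0.100211 s.
Cycle = t_tx + RTT = 0.100211 s.
Throughput = L / cycle = 4608 / 0.100211 = 45.98 kbps.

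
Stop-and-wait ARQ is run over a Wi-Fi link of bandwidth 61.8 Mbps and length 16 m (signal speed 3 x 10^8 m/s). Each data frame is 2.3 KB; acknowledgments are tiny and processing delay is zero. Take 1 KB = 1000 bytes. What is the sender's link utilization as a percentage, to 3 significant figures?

t_tx = L/R = 18400/61800000 = 0.000297735 s.
t_prop = 16/300000000 = 5.33333e-08 s; RTT = 1.06667e-07 s.
Cycle = t_tx + RTT = 0.000297841 s.
Utilization = t_tx / cycle = 0.000297735/0.000297841 = 100 %.

100 %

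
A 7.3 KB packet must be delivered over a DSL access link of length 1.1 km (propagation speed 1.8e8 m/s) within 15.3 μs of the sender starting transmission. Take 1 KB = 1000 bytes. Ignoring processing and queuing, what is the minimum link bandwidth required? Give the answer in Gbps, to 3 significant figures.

L = 58400 bits.
Propagation delay = 1100 / 180000000 = 6.11111 μs.
Transmission budget = 15.3 − 6.11111 = 9.18889 μs.
R ≥ L / t_tx = 58400 bits / 9.18889e-06 s = 6.36 Gbps.

6.36 Gbps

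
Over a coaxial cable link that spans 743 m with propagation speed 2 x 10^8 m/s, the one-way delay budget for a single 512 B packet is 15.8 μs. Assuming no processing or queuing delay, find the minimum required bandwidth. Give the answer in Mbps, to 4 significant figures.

L = 4096 bits.
Propagation delay = 743 / 200000000 = 3.715 μs.
Transmission budget = 15.8 − 3.715 = 12.085 μs.
R ≥ L / t_tx = 4096 bits / 1.2085e-05 s = 338.9 Mbps.

338.9 Mbps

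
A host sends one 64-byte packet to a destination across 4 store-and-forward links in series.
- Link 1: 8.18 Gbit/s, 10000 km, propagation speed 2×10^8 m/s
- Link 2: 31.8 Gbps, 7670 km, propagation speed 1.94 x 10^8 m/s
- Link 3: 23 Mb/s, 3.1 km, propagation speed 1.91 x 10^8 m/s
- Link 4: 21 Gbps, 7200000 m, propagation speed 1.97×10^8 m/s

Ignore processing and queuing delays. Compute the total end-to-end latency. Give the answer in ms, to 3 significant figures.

126 ms

L = 64 × 8 = 512 bits.
Transmission delays (L/R per hop): 6.25917e-05, 1.61006e-05, 0.0222609, 2.4381e-05 ms; sum = 0.0223639 ms.
Propagation delays (d/s per hop): 50, 39.5361, 0.0162304, 36.5482 ms; sum = 126.101 ms.
End-to-end = 126 ms.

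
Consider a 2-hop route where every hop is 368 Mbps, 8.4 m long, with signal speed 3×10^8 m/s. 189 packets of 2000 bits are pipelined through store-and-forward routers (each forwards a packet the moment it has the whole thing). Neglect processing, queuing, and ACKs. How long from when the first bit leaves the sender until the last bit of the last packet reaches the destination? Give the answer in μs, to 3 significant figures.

Per-hop transmission t_tx = L/R = 2000/368000000 = 5.43478 μs.
Per-hop propagation t_prop = 8.4/300000000 = 0.028 μs.
Pipeline fill: first packet needs 2·t_tx to clear all hops; remaining 188 packets each add one t_tx.
Total = (2+189-1)·t_tx + 2·t_prop = 190·5.43478 + 2·0.028 = 1030 μs.

1030 μs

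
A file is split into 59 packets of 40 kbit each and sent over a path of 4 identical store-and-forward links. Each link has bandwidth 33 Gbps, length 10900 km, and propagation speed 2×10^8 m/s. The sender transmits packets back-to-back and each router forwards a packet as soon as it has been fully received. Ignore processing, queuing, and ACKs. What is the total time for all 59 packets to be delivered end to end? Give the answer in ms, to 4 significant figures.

218.1 ms

Per-hop transmission t_tx = L/R = 40000/33000000000 = 0.00121212 ms.
Per-hop propagation t_prop = 10900000/200000000 = 54.5 ms.
Pipeline fill: first packet needs 4·t_tx to clear all hops; remaining 58 packets each add one t_tx.
Total = (4+59-1)·t_tx + 4·t_prop = 62·0.00121212 + 4·54.5 = 218.1 ms.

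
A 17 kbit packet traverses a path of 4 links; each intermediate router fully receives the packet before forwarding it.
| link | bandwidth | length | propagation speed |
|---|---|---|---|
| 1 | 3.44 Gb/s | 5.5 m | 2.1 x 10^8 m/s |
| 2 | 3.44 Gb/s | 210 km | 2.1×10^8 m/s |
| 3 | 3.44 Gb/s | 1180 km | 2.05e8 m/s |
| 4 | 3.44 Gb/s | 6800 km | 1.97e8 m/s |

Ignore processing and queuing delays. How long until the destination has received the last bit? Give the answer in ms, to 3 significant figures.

41.3 ms

L = 17000 bits.
Transmission delay per hop = L/R = 17000/3440000000 = 0.00494186 ms; 4 hops → 0.0197674 ms.
Propagation delays (d/s per hop): 2.61905e-05, 1, 5.7561, 34.5178 ms; sum = 41.2739 ms.
End-to-end = 41.3 ms.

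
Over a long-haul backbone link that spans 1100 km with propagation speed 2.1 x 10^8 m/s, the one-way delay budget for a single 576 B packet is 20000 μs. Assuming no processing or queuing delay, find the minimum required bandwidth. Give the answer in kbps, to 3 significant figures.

312 kbps

L = 4608 bits.
Propagation delay = 1100000 / 210000000 = 5238.1 μs.
Transmission budget = 20000 − 5238.1 = 14761.9 μs.
R ≥ L / t_tx = 4608 bits / 0.0147619 s = 312 kbps.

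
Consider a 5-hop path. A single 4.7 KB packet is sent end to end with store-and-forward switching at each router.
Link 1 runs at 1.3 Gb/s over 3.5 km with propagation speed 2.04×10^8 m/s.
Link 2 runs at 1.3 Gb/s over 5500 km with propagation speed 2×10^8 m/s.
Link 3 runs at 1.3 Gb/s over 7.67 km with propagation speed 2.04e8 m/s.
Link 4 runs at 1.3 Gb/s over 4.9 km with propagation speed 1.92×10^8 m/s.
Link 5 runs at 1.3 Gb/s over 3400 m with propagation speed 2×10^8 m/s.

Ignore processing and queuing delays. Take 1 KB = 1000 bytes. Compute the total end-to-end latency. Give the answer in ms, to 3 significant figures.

L = 37600 bits.
Transmission delay per hop = L/R = 37600/1300000000 = 0.0289231 ms; 5 hops → 0.144615 ms.
Propagation delays (d/s per hop): 0.0171569, 27.5, 0.037598, 0.0255208, 0.017 ms; sum = 27.5973 ms.
End-to-end = 27.7 ms.

27.7 ms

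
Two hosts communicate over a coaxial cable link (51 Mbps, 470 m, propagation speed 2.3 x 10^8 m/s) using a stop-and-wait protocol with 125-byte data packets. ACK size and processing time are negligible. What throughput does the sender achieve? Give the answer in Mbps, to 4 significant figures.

42.20 Mbps

t_tx = L/R = 1000/51000000 = 1.96078e-05 s.
t_prop = 470/2.3e+08 = 2.04348e-06 s; RTT = 4.08696e-06 s.
Cycle = t_tx + RTT = 2.36948e-05 s.
Throughput = L / cycle = 1000 / 2.36948e-05 = 42.20 Mbps.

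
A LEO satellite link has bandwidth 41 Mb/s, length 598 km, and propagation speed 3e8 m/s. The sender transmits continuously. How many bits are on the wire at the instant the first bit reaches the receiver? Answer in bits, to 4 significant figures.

Propagation delay = 598000 / 300000000 = 0.00199333 s.
BDP = R × t_prop = 41000000 × 0.00199333 = 81726.7 bits.

81730 bits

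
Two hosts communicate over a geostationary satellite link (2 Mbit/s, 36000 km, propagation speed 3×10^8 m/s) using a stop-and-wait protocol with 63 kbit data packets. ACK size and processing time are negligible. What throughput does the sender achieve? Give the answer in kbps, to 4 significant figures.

232.0 kbps

t_tx = L/R = 63000/2000000 = 0.0315 s.
t_prop = 36000000/300000000 = 0.12 s; RTT = 0.24 s.
Cycle = t_tx + RTT = 0.2715 s.
Throughput = L / cycle = 63000 / 0.2715 = 232.0 kbps.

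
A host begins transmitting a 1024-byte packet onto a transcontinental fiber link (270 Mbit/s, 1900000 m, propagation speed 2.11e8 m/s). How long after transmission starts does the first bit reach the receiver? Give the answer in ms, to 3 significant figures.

First bit experiences only propagation delay: d/s = 1900000/211000000 = 9.00 ms.

9.00 ms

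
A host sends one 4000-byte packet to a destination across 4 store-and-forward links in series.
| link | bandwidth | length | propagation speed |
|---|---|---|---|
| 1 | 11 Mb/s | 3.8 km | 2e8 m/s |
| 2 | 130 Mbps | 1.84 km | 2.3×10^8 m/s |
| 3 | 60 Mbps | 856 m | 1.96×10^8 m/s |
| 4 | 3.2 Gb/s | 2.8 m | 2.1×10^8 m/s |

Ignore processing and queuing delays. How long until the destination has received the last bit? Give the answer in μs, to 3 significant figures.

3730 μs

L = 4000 × 8 = 32000 bits.
Transmission delays (L/R per hop): 2909.09, 246.154, 533.333, 10 μs; sum = 3698.58 μs.
Propagation delays (d/s per hop): 19, 8, 4.36735, 0.0133333 μs; sum = 31.3807 μs.
End-to-end = 3730 μs.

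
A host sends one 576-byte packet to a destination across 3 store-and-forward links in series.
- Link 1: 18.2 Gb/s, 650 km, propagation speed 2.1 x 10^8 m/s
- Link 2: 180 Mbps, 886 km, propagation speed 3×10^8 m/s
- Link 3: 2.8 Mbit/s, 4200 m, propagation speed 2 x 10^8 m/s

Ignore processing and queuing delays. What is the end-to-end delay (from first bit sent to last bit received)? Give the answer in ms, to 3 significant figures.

L = 576 × 8 = 4608 bits.
Transmission delays (L/R per hop): 0.000253187, 0.0256, 1.64571 ms; sum = 1.67157 ms.
Propagation delays (d/s per hop): 3.09524, 2.95333, 0.021 ms; sum = 6.06957 ms.
End-to-end = 7.74 ms.

7.74 ms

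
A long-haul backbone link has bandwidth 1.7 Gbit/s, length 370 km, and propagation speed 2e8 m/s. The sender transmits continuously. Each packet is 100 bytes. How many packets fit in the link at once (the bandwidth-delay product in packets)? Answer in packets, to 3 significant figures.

3930 packets

Propagation delay = 370000 / 200000000 = 0.00185 s.
BDP = R × t_prop = 1700000000 × 0.00185 = 3145000 bits.
In packets of 800 bits: 3930 packets.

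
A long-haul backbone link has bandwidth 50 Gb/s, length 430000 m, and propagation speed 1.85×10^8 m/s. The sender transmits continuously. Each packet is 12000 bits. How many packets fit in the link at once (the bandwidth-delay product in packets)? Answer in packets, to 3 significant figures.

Propagation delay = 430000 / 185000000 = 0.00232432 s.
BDP = R × t_prop = 50000000000 × 0.00232432 = 116216000 bits.
In packets of 12000 bits: 9680 packets.

9680 packets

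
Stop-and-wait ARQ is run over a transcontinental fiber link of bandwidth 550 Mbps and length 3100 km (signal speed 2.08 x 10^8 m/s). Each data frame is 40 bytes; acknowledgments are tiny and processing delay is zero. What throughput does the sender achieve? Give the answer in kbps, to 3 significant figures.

10.7 kbps

t_tx = L/R = 320/550000000 = 5.81818e-07 s.
t_prop = 3100000/208000000 = 0.0149038 s; RTT = 0.0298077 s.
Cycle = t_tx + RTT = 0.0298083 s.
Throughput = L / cycle = 320 / 0.0298083 = 10.7 kbps.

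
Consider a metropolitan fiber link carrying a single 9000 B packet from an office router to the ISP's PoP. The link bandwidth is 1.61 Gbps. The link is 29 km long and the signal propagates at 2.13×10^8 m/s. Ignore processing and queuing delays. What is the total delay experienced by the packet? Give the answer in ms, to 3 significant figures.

L = 9000 × 8 = 72000 bits.
Transmission delay = L/R = 72000 / 1610000000 = 0.0447205 ms.
Propagation delay = d/s = 29000 m / 213000000 m/s = 0.13615 ms.
Total = 0.181 ms.

0.181 ms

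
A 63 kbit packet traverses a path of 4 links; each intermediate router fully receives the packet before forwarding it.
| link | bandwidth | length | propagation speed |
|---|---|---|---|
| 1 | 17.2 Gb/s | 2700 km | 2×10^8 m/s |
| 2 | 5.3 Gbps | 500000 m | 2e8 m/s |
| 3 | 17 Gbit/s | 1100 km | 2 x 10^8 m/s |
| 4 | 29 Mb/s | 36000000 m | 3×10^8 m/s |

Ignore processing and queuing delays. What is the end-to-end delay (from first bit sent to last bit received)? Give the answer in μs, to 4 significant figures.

143700 μs

L = 63000 bits.
Transmission delays (L/R per hop): 3.66279, 11.8868, 3.70588, 2172.41 μs; sum = 2191.67 μs.
Propagation delays (d/s per hop): 13500, 2500, 5500, 120000 μs; sum = 141500 μs.
End-to-end = 143700 μs.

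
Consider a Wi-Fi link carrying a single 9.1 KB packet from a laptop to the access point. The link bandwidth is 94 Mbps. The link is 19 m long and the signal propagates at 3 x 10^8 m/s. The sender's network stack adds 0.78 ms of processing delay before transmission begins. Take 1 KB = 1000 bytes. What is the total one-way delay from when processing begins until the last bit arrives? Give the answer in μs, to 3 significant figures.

1550 μs

L = 72800 bits.
Transmission delay = L/R = 72800 / 94000000 = 774.468 μs.
Propagation delay = d/s = 19 m / 300000000 m/s = 0.0633333 μs.
Plus processing delay 0.78 ms = 780 μs.
Total = 1550 μs.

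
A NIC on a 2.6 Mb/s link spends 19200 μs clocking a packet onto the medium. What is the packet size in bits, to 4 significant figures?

L = R × t_tx = 2600000 b/s × 0.0192 s = 49920 bits.

49920 bits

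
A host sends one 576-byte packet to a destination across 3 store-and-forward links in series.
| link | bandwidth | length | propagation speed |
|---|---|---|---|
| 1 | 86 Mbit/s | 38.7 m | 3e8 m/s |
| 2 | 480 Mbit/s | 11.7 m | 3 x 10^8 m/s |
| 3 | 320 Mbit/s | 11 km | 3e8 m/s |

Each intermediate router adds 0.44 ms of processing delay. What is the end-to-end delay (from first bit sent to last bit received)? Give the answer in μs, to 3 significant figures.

L = 576 × 8 = 4608 bits.
Transmission delays (L/R per hop): 53.5814, 9.6, 14.4 μs; sum = 77.5814 μs.
Propagation delays (d/s per hop): 0.129, 0.039, 36.6667 μs; sum = 36.8347 μs.
Processing at 2 router(s): 2 × 0.44 ms = 880 μs.
End-to-end = 994 μs.

994 μs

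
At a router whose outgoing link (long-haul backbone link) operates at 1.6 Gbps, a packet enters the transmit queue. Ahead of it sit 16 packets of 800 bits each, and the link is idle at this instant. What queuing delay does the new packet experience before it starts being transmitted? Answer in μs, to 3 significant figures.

Each queued packet: L/R = 800/1600000000 = 0.5 μs.
16 queued → 8 μs.
Queuing delay = 8.00 μs.

8.00 μs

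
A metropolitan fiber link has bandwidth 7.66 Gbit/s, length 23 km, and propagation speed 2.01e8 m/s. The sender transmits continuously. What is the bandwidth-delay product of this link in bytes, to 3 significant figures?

110000 bytes

Propagation delay = 23000 / 2.01e+08 = 0.000114428 s.
BDP = R × t_prop = 7660000000 × 0.000114428 = 876517 bits.
In bytes: 876517/8 = 110000 bytes.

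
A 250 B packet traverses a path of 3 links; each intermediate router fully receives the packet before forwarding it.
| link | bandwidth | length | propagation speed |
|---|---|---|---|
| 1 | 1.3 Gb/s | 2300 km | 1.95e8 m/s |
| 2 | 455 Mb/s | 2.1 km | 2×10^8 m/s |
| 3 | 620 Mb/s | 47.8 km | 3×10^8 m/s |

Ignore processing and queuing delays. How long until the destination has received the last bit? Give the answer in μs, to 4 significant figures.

11970 μs

L = 250 × 8 = 2000 bits.
Transmission delays (L/R per hop): 1.53846, 4.3956, 3.22581 μs; sum = 9.15987 μs.
Propagation delays (d/s per hop): 11794.9, 10.5, 159.333 μs; sum = 11964.7 μs.
End-to-end = 11970 μs.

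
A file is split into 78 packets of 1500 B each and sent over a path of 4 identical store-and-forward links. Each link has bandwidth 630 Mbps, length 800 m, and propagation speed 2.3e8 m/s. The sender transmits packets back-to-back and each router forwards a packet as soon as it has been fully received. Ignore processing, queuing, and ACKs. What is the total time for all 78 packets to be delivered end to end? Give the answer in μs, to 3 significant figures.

Per-hop transmission t_tx = L/R = 12000/630000000 = 19.0476 μs.
Per-hop propagation t_prop = 800/2.3e+08 = 3.47826 μs.
Pipeline fill: first packet needs 4·t_tx to clear all hops; remaining 77 packets each add one t_tx.
Total = (4+78-1)·t_tx + 4·t_prop = 81·19.0476 + 4·3.47826 = 1560 μs.

1560 μs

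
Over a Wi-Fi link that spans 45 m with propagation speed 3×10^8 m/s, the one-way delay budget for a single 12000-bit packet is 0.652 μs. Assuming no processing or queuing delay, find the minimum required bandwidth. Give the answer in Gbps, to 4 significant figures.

Propagation delay = 45 / 300000000 = 0.15 μs.
Transmission budget = 0.652 − 0.15 = 0.502 μs.
R ≥ L / t_tx = 12000 bits / 5.02e-07 s = 23.90 Gbps.

23.90 Gbps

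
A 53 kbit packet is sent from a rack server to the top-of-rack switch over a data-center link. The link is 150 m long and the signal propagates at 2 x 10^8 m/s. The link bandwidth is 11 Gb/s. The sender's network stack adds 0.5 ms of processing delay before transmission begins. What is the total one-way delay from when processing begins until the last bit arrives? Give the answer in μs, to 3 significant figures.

506 μs

L = 53000 bits.
Transmission delay = L/R = 53000 / 11000000000 = 4.81818 μs.
Propagation delay = d/s = 150 m / 200000000 m/s = 0.75 μs.
Plus processing delay 0.5 ms = 500 μs.
Total = 506 μs.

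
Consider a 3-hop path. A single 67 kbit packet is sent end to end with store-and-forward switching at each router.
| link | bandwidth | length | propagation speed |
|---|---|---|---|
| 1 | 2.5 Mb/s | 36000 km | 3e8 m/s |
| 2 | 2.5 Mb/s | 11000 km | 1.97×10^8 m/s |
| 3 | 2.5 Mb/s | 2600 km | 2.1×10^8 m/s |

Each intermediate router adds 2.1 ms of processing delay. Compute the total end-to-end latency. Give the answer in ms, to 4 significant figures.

272.8 ms

L = 67000 bits.
Transmission delay per hop = L/R = 67000/2500000 = 26.8 ms; 3 hops → 80.4 ms.
Propagation delays (d/s per hop): 120, 55.8376, 12.381 ms; sum = 188.219 ms.
Processing at 2 router(s): 2 × 2.1 ms = 4.2 ms.
End-to-end = 272.8 ms.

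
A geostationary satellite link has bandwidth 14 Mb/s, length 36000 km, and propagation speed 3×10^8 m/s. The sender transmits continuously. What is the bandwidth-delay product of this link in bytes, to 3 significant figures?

Propagation delay = 36000000 / 300000000 = 0.12 s.
BDP = R × t_prop = 14000000 × 0.12 = 1680000 bits.
In bytes: 1680000/8 = 210000 bytes.

210000 bytes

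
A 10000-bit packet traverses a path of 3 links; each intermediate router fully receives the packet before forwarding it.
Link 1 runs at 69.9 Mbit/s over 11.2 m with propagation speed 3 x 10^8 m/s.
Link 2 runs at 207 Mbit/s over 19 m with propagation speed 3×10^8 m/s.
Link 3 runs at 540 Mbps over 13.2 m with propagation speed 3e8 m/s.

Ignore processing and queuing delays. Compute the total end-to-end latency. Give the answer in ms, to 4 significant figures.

0.2100 ms

Transmission delays (L/R per hop): 0.143062, 0.0483092, 0.0185185 ms; sum = 0.209889 ms.
Propagation delays (d/s per hop): 3.73333e-05, 6.33333e-05, 4.4e-05 ms; sum = 0.000144667 ms.
End-to-end = 0.2100 ms.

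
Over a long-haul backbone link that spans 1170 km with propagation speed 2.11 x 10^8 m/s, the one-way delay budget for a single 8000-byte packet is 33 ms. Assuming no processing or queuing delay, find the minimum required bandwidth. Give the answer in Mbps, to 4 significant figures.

2.331 Mbps

L = 64000 bits.
Propagation delay = 1170000 / 211000000 = 5.54502 ms.
Transmission budget = 33 − 5.54502 = 27.455 ms.
R ≥ L / t_tx = 64000 bits / 0.027455 s = 2.331 Mbps.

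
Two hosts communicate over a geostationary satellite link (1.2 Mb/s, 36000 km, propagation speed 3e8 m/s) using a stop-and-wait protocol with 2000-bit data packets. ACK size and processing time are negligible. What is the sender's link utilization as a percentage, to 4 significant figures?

0.6897 %

t_tx = L/R = 2000/1200000 = 0.00166667 s.
t_prop = 36000000/300000000 = 0.12 s; RTT = 0.24 s.
Cycle = t_tx + RTT = 0.241667 s.
Utilization = t_tx / cycle = 0.00166667/0.241667 = 0.6897 %.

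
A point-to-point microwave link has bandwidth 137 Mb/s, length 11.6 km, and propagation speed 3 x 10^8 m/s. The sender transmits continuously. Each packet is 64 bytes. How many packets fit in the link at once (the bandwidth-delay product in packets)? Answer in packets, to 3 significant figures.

Propagation delay = 11600 / 300000000 = 3.86667e-05 s.
BDP = R × t_prop = 137000000 × 3.86667e-05 = 5297.33 bits.
In packets of 512 bits: 10.3 packets.

10.3 packets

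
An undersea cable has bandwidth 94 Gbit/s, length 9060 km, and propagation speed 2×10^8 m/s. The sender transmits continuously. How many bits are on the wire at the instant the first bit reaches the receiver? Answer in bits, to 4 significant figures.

4258000000 bits

Propagation delay = 9060000 / 200000000 = 0.0453 s.
BDP = R × t_prop = 94000000000 × 0.0453 = 4258200000 bits.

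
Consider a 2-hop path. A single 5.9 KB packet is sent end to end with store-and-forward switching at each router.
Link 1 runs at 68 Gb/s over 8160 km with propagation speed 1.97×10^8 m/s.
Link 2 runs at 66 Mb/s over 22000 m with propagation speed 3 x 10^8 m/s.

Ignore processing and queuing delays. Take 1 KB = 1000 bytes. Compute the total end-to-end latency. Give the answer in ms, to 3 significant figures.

L = 47200 bits.
Transmission delays (L/R per hop): 0.000694118, 0.715152 ms; sum = 0.715846 ms.
Propagation delays (d/s per hop): 41.4213, 0.0733333 ms; sum = 41.4947 ms.
End-to-end = 42.2 ms.

42.2 ms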